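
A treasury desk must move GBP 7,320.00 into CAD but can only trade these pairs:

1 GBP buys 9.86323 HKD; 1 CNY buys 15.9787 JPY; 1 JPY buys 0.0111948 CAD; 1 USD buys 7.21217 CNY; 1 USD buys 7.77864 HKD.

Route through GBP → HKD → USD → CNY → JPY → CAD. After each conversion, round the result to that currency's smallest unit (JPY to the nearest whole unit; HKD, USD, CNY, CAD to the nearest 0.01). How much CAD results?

GBP 7,320.00 × 9.86323 = HKD 72,198.84
HKD 72,198.84 ÷ 7.77864 = USD 9,281.68
USD 9,281.68 × 7.21217 = CNY 66,941.05
CNY 66,941.05 × 15.9787 = JPY 1,069,631
JPY 1,069,631 × 0.0111948 = CAD 11,974.31

CAD 11,974.31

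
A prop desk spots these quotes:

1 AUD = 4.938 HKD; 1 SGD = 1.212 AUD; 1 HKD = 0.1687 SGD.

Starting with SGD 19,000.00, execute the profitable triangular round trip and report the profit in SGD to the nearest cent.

Profit: SGD 183.26

Profitable loop is SGD → AUD → HKD → SGD:
SGD 19,000.00 × 1.212 = AUD 23,028.00
AUD 23,028.00 × 4.938 = HKD 113,712.26
HKD 113,712.26 × 0.1687 = SGD 19,183.26
Profit = SGD 19,183.26 − SGD 19,000.00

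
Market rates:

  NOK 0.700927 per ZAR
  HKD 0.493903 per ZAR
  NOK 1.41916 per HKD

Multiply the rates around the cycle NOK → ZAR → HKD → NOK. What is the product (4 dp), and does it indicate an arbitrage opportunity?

1.0000 (no arbitrage)

Around NOK → ZAR → HKD → NOK: 1 ÷ 0.700927 × 0.493903 × 1.41916 = 1.000001
Product ≈ 1 (deviation 0.000%, within rounding noise).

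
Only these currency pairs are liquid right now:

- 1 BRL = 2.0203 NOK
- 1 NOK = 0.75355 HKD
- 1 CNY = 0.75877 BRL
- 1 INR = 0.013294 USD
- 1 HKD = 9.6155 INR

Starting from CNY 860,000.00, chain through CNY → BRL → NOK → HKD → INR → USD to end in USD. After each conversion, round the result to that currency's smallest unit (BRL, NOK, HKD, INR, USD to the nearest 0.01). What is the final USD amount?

USD 126,988.41

CNY 860,000.00 × 0.75877 = BRL 652,542.20
BRL 652,542.20 × 2.0203 = NOK 1,318,331.01
NOK 1,318,331.01 × 0.75355 = HKD 993,428.33
HKD 993,428.33 × 9.6155 = INR 9,552,310.11
INR 9,552,310.11 × 0.013294 = USD 126,988.41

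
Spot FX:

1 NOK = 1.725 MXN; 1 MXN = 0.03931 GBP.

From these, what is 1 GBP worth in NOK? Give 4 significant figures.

GBP/NOK = 14.75

1 GBP ÷ 0.03931 = 25.4388 MXN
25.4388 MXN ÷ 1.725 = 14.7471 NOK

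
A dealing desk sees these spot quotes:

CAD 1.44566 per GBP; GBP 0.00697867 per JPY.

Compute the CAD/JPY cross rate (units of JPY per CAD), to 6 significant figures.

1 CAD ÷ 1.44566 = 0.691726 GBP
0.691726 GBP ÷ 0.00697867 = 99.12 JPY

CAD/JPY = 99.1200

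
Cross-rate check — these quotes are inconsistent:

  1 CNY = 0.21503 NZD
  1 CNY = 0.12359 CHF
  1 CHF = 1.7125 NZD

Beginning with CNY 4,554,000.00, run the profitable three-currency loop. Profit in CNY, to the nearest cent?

Profitable loop is CNY → NZD → CHF → CNY:
CNY 4,554,000.00 × 0.21503 = NZD 979,246.62
NZD 979,246.62 ÷ 1.7125 = CHF 571,822.84
CHF 571,822.84 ÷ 0.12359 = CNY 4,626,772.75
Profit = CNY 4,626,772.75 − CNY 4,554,000.00

Profit: CNY 72,772.75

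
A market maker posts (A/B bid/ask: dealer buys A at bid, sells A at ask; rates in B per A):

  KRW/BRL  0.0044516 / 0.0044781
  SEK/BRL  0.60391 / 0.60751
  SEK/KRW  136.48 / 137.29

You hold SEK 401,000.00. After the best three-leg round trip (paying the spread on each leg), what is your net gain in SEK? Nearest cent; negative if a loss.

Best loop SEK → KRW → BRL → SEK:
SEK 401,000.00 × 136.48 (sell SEK at bid) = KRW 54,728,480
KRW 54,728,480 × 0.0044516 (sell KRW at bid) = BRL 243,629.30
BRL 243,629.30 ÷ 0.60751 (buy SEK at ask) = SEK 401,029.29

Net profit: SEK 29.29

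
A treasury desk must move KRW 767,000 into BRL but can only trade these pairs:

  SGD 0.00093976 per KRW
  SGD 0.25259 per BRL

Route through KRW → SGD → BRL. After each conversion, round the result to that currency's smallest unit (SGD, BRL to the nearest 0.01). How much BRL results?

KRW 767,000 × 0.00093976 = SGD 720.80
SGD 720.80 ÷ 0.25259 = BRL 2,853.64

BRL 2,853.64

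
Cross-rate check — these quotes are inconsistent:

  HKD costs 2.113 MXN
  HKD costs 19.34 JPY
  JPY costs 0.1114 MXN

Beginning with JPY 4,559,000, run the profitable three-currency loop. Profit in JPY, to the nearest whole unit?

Profit: JPY 89,488

Profitable loop is JPY → MXN → HKD → JPY:
JPY 4,559,000 × 0.1114 = MXN 507,872.60
MXN 507,872.60 ÷ 2.113 = HKD 240,356.18
HKD 240,356.18 × 19.34 = JPY 4,648,488
Profit = JPY 4,648,488 − JPY 4,559,000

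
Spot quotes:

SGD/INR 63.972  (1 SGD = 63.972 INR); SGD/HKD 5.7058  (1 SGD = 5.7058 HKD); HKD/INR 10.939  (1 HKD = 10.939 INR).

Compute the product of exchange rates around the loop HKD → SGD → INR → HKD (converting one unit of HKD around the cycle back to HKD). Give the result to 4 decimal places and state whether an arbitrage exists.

1.0249 (arbitrage exists)

Around HKD → SGD → INR → HKD: 1 ÷ 5.7058 × 63.972 ÷ 10.939 = 1.024934
Product > 1; profitable direction is HKD → SGD → INR → HKD.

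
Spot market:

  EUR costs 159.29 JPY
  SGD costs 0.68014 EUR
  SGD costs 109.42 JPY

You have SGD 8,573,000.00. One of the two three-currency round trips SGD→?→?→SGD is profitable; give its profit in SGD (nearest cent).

Profitable loop is SGD → JPY → EUR → SGD:
SGD 8,573,000.00 × 109.42 = JPY 938,057,660
JPY 938,057,660 ÷ 159.29 = EUR 5,888,992.78
EUR 5,888,992.78 ÷ 0.68014 = SGD 8,658,500.87
Profit = SGD 8,658,500.87 − SGD 8,573,000.00

Profit: SGD 85,500.87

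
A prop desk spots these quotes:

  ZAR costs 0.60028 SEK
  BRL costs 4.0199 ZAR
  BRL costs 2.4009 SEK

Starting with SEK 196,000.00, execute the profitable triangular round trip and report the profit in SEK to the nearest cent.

Profitable loop is SEK → BRL → ZAR → SEK:
SEK 196,000.00 ÷ 2.4009 = BRL 81,636.05
BRL 81,636.05 × 4.0199 = ZAR 328,168.77
ZAR 328,168.77 × 0.60028 = SEK 196,993.15
Profit = SEK 196,993.15 − SEK 196,000.00

Profit: SEK 993.15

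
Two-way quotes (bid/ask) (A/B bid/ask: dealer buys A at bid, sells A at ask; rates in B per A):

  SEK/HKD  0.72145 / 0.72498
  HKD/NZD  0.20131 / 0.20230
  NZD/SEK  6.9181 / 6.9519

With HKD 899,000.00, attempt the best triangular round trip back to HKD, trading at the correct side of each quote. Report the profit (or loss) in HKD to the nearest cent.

Best loop HKD → NZD → SEK → HKD:
HKD 899,000.00 × 0.20131 (sell HKD at bid) = NZD 180,977.69
NZD 180,977.69 × 6.9181 (sell NZD at bid) = SEK 1,252,021.76
SEK 1,252,021.76 × 0.72145 (sell SEK at bid) = HKD 903,271.10

Net profit: HKD 4,271.10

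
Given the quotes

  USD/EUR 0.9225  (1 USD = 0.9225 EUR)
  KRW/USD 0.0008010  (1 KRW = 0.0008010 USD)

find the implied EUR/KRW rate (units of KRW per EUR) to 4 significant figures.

1 EUR ÷ 0.9225 = 1.08401 USD
1.08401 USD ÷ 0.0008010 = 1353.32 KRW

EUR/KRW = 1353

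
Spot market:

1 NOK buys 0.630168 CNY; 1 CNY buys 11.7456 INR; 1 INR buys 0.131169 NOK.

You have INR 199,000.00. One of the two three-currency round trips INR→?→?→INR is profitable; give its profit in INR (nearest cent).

Profitable loop is INR → CNY → NOK → INR:
INR 199,000.00 ÷ 11.7456 = CNY 16,942.51
CNY 16,942.51 ÷ 0.630168 = NOK 26,885.71
NOK 26,885.71 ÷ 0.131169 = INR 204,970.01
Profit = INR 204,970.01 − INR 199,000.00

Profit: INR 5,970.01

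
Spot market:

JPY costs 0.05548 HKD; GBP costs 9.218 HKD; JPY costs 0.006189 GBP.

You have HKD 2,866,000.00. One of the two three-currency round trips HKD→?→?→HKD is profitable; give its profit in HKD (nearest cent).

Profit: HKD 81,113.90

Profitable loop is HKD → JPY → GBP → HKD:
HKD 2,866,000.00 ÷ 0.05548 = JPY 51,658,255
JPY 51,658,255 × 0.006189 = GBP 319,712.94
GBP 319,712.94 × 9.218 = HKD 2,947,113.90
Profit = HKD 2,947,113.90 − HKD 2,866,000.00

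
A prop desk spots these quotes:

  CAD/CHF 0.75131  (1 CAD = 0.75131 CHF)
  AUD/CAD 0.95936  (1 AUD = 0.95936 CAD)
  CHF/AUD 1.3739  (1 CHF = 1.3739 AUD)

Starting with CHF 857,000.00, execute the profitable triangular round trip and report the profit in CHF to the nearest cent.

Profitable loop is CHF → CAD → AUD → CHF:
CHF 857,000.00 ÷ 0.75131 = CAD 1,140,674.29
CAD 1,140,674.29 ÷ 0.95936 = AUD 1,188,995.05
AUD 1,188,995.05 ÷ 1.3739 = CHF 865,416.00
Profit = CHF 865,416.00 − CHF 857,000.00

Profit: CHF 8,416.00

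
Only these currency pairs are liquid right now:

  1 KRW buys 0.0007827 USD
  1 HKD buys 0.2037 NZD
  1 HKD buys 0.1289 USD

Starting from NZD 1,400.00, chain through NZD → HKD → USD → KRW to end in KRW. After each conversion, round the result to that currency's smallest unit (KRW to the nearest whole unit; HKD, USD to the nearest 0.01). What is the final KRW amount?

NZD 1,400.00 ÷ 0.2037 = HKD 6,872.85
HKD 6,872.85 × 0.1289 = USD 885.91
USD 885.91 ÷ 0.0007827 = KRW 1,131,864

KRW 1,131,864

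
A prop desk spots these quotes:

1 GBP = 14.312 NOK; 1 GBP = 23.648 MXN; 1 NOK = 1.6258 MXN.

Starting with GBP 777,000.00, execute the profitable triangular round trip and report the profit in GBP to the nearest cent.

Profit: GBP 12,674.27

Profitable loop is GBP → MXN → NOK → GBP:
GBP 777,000.00 × 23.648 = MXN 18,374,496.00
MXN 18,374,496.00 ÷ 1.6258 = NOK 11,301,818.18
NOK 11,301,818.18 ÷ 14.312 = GBP 789,674.27
Profit = GBP 789,674.27 − GBP 777,000.00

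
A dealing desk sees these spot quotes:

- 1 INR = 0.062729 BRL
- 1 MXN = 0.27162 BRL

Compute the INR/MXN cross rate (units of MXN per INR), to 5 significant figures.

INR/MXN = 0.23094

1 INR × 0.062729 = 0.062729 BRL
0.062729 BRL ÷ 0.27162 = 0.230944 MXN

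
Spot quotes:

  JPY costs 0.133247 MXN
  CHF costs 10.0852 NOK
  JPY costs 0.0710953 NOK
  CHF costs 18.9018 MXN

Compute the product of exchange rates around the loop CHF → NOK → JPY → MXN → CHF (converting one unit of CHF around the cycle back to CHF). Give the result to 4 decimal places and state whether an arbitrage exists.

Around CHF → NOK → JPY → MXN → CHF: 1 × 10.0852 ÷ 0.0710953 × 0.133247 ÷ 18.9018 = 0.999995
Product ≈ 1 (deviation 0.000%, within rounding noise).

1.0000 (no arbitrage)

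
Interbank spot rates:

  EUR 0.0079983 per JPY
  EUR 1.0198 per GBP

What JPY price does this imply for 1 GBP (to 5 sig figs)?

1 GBP × 1.0198 = 1.0198 EUR
1.0198 EUR ÷ 0.0079983 = 127.502 JPY

GBP/JPY = 127.50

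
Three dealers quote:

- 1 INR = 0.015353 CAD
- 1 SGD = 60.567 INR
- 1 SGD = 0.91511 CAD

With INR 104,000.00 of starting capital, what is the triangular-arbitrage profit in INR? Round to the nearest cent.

Profitable loop is INR → CAD → SGD → INR:
INR 104,000.00 × 0.015353 = CAD 1,596.71
CAD 1,596.71 ÷ 0.91511 = SGD 1,744.83
SGD 1,744.83 × 60.567 = INR 105,679.16
Profit = INR 105,679.16 − INR 104,000.00

Profit: INR 1,679.16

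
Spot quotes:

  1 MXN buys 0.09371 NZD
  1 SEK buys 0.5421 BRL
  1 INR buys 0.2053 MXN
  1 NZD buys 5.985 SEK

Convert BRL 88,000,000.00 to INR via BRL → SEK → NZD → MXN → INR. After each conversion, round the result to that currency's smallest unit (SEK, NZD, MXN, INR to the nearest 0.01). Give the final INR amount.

BRL 88,000,000.00 ÷ 0.5421 = SEK 162,331,673.12
SEK 162,331,673.12 ÷ 5.985 = NZD 27,123,086.57
NZD 27,123,086.57 ÷ 0.09371 = MXN 289,436,416.28
MXN 289,436,416.28 ÷ 0.2053 = INR 1,409,821,803.60

INR 1,409,821,803.60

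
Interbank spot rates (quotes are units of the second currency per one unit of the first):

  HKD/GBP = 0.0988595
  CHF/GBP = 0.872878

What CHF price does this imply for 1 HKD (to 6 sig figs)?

1 HKD × 0.0988595 = 0.0988595 GBP
0.0988595 GBP ÷ 0.872878 = 0.113257 CHF

HKD/CHF = 0.113257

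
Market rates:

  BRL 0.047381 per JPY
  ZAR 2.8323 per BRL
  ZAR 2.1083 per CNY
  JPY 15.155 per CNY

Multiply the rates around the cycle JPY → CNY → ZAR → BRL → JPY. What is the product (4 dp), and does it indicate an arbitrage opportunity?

Around JPY → CNY → ZAR → BRL → JPY: 1 ÷ 15.155 × 2.1083 ÷ 2.8323 ÷ 0.047381 = 1.036652
Product > 1; profitable direction is JPY → CNY → ZAR → BRL → JPY.

1.0367 (arbitrage exists)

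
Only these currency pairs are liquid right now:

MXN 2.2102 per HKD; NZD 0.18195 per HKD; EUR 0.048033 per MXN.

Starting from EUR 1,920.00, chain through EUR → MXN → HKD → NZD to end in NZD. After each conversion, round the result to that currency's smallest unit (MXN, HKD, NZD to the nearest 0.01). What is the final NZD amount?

EUR 1,920.00 ÷ 0.048033 = MXN 39,972.52
MXN 39,972.52 ÷ 2.2102 = HKD 18,085.48
HKD 18,085.48 × 0.18195 = NZD 3,290.65

NZD 3,290.65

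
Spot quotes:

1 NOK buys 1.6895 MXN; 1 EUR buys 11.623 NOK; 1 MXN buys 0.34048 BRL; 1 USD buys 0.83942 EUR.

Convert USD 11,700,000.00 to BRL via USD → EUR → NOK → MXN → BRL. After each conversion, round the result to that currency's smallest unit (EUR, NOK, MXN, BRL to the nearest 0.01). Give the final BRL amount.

USD 11,700,000.00 × 0.83942 = EUR 9,821,214.00
EUR 9,821,214.00 × 11.623 = NOK 114,151,970.32
NOK 114,151,970.32 × 1.6895 = MXN 192,859,753.86
MXN 192,859,753.86 × 0.34048 = BRL 65,664,888.99

BRL 65,664,888.99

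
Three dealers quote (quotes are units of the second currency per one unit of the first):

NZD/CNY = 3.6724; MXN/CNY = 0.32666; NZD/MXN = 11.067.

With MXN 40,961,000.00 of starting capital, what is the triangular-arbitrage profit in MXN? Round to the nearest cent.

Profit: MXN 648,707.39

Profitable loop is MXN → NZD → CNY → MXN:
MXN 40,961,000.00 ÷ 11.067 = NZD 3,701,183.70
NZD 3,701,183.70 × 3.6724 = CNY 13,592,227.02
CNY 13,592,227.02 ÷ 0.32666 = MXN 41,609,707.39
Profit = MXN 41,609,707.39 − MXN 40,961,000.00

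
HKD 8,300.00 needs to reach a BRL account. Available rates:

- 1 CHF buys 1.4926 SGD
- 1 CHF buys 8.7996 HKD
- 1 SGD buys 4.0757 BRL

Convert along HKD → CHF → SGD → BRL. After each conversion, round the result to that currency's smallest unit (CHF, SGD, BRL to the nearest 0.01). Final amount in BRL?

HKD 8,300.00 ÷ 8.7996 = CHF 943.22
CHF 943.22 × 1.4926 = SGD 1,407.85
SGD 1,407.85 × 4.0757 = BRL 5,737.97

BRL 5,737.97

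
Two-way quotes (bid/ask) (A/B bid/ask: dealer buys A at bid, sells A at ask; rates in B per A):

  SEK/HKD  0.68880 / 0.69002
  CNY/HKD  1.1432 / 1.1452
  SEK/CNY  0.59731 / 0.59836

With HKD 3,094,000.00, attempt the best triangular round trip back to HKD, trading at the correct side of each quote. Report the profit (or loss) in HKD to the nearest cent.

Net profit: HKD 16,065.64

Best loop HKD → CNY → SEK → HKD:
HKD 3,094,000.00 ÷ 1.1452 (buy CNY at ask) = CNY 2,701,711.49
CNY 2,701,711.49 ÷ 0.59836 (buy SEK at ask) = SEK 4,515,194.02
SEK 4,515,194.02 × 0.68880 (sell SEK at bid) = HKD 3,110,065.64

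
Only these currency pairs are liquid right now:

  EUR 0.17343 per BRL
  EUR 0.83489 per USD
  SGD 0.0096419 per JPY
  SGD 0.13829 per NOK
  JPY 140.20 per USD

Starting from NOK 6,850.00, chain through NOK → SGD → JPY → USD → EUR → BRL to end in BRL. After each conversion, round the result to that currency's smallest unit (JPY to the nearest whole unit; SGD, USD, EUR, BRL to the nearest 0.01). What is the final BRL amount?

NOK 6,850.00 × 0.13829 = SGD 947.29
SGD 947.29 ÷ 0.0096419 = JPY 98,247
JPY 98,247 ÷ 140.20 = USD 700.76
USD 700.76 × 0.83489 = EUR 585.06
EUR 585.06 ÷ 0.17343 = BRL 3,373.46

BRL 3,373.46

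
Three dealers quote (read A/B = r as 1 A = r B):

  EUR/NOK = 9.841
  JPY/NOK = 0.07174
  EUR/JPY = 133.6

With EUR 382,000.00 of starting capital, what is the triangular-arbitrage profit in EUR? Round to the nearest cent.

Profit: EUR 10,224.54

Profitable loop is EUR → NOK → JPY → EUR:
EUR 382,000.00 × 9.841 = NOK 3,759,262.00
NOK 3,759,262.00 ÷ 0.07174 = JPY 52,401,199
JPY 52,401,199 ÷ 133.6 = EUR 392,224.54
Profit = EUR 392,224.54 − EUR 382,000.00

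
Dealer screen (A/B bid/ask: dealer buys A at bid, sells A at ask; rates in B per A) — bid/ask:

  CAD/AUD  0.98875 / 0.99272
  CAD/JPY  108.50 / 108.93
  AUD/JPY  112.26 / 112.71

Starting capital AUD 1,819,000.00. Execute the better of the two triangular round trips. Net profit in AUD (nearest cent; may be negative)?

Net profit: AUD 34,517.67

Best loop AUD → JPY → CAD → AUD:
AUD 1,819,000.00 × 112.26 (sell AUD at bid) = JPY 204,200,940
JPY 204,200,940 ÷ 108.93 (buy CAD at ask) = CAD 1,874,607.00
CAD 1,874,607.00 × 0.98875 (sell CAD at bid) = AUD 1,853,517.67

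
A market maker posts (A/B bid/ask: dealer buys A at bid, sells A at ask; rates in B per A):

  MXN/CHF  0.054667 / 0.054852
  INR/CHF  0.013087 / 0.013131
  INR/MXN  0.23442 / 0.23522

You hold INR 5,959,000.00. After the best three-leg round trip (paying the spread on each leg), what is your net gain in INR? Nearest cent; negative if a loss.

Net profit: INR 85,310.62

Best loop INR → CHF → MXN → INR:
INR 5,959,000.00 × 0.013087 (sell INR at bid) = CHF 77,985.43
CHF 77,985.43 ÷ 0.054852 (buy MXN at ask) = MXN 1,421,742.74
MXN 1,421,742.74 ÷ 0.23522 (buy INR at ask) = INR 6,044,310.62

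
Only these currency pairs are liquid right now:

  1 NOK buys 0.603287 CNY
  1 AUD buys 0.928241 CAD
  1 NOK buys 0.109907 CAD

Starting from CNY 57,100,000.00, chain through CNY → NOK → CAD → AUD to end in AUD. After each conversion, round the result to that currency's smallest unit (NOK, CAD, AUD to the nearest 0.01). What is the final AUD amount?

AUD 11,206,674.24

CNY 57,100,000.00 ÷ 0.603287 = NOK 94,648,152.54
NOK 94,648,152.54 × 0.109907 = CAD 10,402,494.50
CAD 10,402,494.50 ÷ 0.928241 = AUD 11,206,674.24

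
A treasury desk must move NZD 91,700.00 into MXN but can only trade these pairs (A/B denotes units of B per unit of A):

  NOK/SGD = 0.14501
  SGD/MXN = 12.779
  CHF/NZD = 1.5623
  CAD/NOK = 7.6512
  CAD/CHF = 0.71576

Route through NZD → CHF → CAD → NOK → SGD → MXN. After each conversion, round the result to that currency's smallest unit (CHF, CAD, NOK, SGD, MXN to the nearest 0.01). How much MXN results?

NZD 91,700.00 ÷ 1.5623 = CHF 58,695.51
CHF 58,695.51 ÷ 0.71576 = CAD 82,004.46
CAD 82,004.46 × 7.6512 = NOK 627,432.52
NOK 627,432.52 × 0.14501 = SGD 90,983.99
SGD 90,983.99 × 12.779 = MXN 1,162,684.41

MXN 1,162,684.41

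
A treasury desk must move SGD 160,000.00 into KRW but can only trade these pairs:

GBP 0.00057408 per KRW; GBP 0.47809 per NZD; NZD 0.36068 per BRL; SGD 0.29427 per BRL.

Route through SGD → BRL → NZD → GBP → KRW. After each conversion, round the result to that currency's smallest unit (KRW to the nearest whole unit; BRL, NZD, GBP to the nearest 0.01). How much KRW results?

SGD 160,000.00 ÷ 0.29427 = BRL 543,718.35
BRL 543,718.35 × 0.36068 = NZD 196,108.33
NZD 196,108.33 × 0.47809 = GBP 93,757.43
GBP 93,757.43 ÷ 0.00057408 = KRW 163,317,708

KRW 163,317,708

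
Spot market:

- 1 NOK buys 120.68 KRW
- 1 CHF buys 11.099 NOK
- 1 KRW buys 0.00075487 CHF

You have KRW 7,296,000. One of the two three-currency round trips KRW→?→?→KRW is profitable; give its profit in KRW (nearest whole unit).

Profit: KRW 80,938

Profitable loop is KRW → CHF → NOK → KRW:
KRW 7,296,000 × 0.00075487 = CHF 5,507.53
CHF 5,507.53 × 11.099 = NOK 61,128.09
NOK 61,128.09 × 120.68 = KRW 7,376,938
Profit = KRW 7,376,938 − KRW 7,296,000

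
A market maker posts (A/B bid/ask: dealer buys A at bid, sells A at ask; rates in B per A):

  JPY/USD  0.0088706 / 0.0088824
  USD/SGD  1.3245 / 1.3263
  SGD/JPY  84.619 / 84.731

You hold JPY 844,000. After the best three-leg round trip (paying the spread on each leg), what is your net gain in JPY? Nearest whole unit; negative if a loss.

Net profit: JPY 1,528

Best loop JPY → SGD → USD → JPY:
JPY 844,000 ÷ 84.731 (buy SGD at ask) = SGD 9,960.94
SGD 9,960.94 ÷ 1.3263 (buy USD at ask) = USD 7,510.32
USD 7,510.32 ÷ 0.0088824 (buy JPY at ask) = JPY 845,528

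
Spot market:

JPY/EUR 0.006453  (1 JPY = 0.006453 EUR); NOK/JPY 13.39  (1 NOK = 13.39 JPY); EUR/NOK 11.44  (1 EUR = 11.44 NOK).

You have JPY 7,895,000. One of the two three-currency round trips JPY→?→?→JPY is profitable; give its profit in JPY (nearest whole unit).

Profitable loop is JPY → NOK → EUR → JPY:
JPY 7,895,000 ÷ 13.39 = NOK 589,619.12
NOK 589,619.12 ÷ 11.44 = EUR 51,540.13
EUR 51,540.13 ÷ 0.006453 = JPY 7,987,003
Profit = JPY 7,987,003 − JPY 7,895,000

Profit: JPY 92,003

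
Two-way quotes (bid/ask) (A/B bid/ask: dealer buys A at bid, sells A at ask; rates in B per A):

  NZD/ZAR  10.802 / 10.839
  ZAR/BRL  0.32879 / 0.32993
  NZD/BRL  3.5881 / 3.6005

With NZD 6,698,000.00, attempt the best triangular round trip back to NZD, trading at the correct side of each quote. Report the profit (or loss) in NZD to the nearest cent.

Best loop NZD → BRL → ZAR → NZD:
NZD 6,698,000.00 × 3.5881 (sell NZD at bid) = BRL 24,033,093.80
BRL 24,033,093.80 ÷ 0.32993 (buy ZAR at ask) = ZAR 72,843,008.52
ZAR 72,843,008.52 ÷ 10.839 (buy NZD at ask) = NZD 6,720,454.70

Net profit: NZD 22,454.70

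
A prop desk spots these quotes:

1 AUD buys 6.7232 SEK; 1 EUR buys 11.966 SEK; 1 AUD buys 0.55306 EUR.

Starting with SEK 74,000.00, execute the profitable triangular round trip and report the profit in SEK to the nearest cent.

Profit: SEK 1,177.26

Profitable loop is SEK → EUR → AUD → SEK:
SEK 74,000.00 ÷ 11.966 = EUR 6,184.19
EUR 6,184.19 ÷ 0.55306 = AUD 11,181.77
AUD 11,181.77 × 6.7232 = SEK 75,177.26
Profit = SEK 75,177.26 − SEK 74,000.00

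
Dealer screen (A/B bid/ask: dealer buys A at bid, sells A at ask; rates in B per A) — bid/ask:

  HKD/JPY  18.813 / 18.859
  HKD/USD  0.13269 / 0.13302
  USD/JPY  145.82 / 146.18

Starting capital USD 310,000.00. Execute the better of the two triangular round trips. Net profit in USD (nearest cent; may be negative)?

Net profit: USD 8,052.14

Best loop USD → JPY → HKD → USD:
USD 310,000.00 × 145.82 (sell USD at bid) = JPY 45,204,200
JPY 45,204,200 ÷ 18.859 (buy HKD at ask) = HKD 2,396,956.36
HKD 2,396,956.36 × 0.13269 (sell HKD at bid) = USD 318,052.14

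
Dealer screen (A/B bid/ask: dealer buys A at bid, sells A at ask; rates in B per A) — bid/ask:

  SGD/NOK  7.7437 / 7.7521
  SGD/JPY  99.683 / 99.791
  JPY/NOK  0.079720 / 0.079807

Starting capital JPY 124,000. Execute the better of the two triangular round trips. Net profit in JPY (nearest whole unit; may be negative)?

Net profit: JPY 3,113

Best loop JPY → NOK → SGD → JPY:
JPY 124,000 × 0.079720 (sell JPY at bid) = NOK 9,885.28
NOK 9,885.28 ÷ 7.7521 (buy SGD at ask) = SGD 1,275.17
SGD 1,275.17 × 99.683 (sell SGD at bid) = JPY 127,113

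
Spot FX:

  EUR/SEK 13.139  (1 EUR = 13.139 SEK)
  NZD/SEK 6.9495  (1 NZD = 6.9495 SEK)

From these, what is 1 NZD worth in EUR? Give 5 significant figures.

NZD/EUR = 0.52892

1 NZD × 6.9495 = 6.9495 SEK
6.9495 SEK ÷ 13.139 = 0.528922 EUR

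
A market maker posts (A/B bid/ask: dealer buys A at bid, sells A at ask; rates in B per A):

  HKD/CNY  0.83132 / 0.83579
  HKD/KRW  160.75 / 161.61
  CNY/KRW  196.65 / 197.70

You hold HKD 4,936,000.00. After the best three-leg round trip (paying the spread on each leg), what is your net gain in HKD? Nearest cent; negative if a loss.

Best loop HKD → CNY → KRW → HKD:
HKD 4,936,000.00 × 0.83132 (sell HKD at bid) = CNY 4,103,395.52
CNY 4,103,395.52 × 196.65 (sell CNY at bid) = KRW 806,932,729
KRW 806,932,729 ÷ 161.61 (buy HKD at ask) = HKD 4,993,086.62

Net profit: HKD 57,086.62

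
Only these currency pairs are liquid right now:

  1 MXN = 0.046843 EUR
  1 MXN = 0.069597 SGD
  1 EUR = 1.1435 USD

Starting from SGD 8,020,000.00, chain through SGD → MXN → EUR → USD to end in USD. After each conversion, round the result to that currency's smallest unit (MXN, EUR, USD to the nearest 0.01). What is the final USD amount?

SGD 8,020,000.00 ÷ 0.069597 = MXN 115,234,852.08
MXN 115,234,852.08 × 0.046843 = EUR 5,397,946.18
EUR 5,397,946.18 × 1.1435 = USD 6,172,551.46

USD 6,172,551.46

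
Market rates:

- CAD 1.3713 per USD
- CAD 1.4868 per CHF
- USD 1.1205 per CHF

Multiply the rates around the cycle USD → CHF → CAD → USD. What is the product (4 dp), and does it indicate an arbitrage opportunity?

0.9676 (arbitrage exists)

Around USD → CHF → CAD → USD: 1 ÷ 1.1205 × 1.4868 ÷ 1.3713 = 0.967628
Product < 1; profitable direction is USD → CAD → CHF → USD.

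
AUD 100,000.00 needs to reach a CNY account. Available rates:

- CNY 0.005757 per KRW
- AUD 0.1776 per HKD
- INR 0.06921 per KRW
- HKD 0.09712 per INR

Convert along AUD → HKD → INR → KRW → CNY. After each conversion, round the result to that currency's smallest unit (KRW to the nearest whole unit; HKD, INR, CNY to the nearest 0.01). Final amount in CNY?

AUD 100,000.00 ÷ 0.1776 = HKD 563,063.06
HKD 563,063.06 ÷ 0.09712 = INR 5,797,601.52
INR 5,797,601.52 ÷ 0.06921 = KRW 83,768,264
KRW 83,768,264 × 0.005757 = CNY 482,253.90

CNY 482,253.90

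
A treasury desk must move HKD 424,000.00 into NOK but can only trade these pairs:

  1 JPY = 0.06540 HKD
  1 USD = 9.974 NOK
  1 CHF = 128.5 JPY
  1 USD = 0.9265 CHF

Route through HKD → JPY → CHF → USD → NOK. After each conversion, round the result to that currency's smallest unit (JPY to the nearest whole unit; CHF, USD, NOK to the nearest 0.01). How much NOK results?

NOK 543,136.36

HKD 424,000.00 ÷ 0.06540 = JPY 6,483,180
JPY 6,483,180 ÷ 128.5 = CHF 50,452.76
CHF 50,452.76 ÷ 0.9265 = USD 54,455.22
USD 54,455.22 × 9.974 = NOK 543,136.36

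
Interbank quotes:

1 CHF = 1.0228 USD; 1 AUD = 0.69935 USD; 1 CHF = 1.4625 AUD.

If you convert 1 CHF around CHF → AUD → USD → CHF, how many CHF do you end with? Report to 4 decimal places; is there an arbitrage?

Around CHF → AUD → USD → CHF: 1 × 1.4625 × 0.69935 ÷ 1.0228 = 0.999999
Product ≈ 1 (deviation 0.000%, within rounding noise).

1.0000 (no arbitrage)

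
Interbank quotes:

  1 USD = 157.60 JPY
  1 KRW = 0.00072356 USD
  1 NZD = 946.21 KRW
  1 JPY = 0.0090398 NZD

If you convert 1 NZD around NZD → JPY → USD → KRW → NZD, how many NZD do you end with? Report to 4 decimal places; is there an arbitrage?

1.0252 (arbitrage exists)

Around NZD → JPY → USD → KRW → NZD: 1 ÷ 0.0090398 ÷ 157.60 ÷ 0.00072356 ÷ 946.21 = 1.025234
Product > 1; profitable direction is NZD → JPY → USD → KRW → NZD.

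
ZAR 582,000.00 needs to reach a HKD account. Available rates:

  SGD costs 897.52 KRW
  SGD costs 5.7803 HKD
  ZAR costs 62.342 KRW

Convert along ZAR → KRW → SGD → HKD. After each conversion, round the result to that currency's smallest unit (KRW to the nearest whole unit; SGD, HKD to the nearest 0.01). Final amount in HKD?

HKD 233,673.77

ZAR 582,000.00 × 62.342 = KRW 36,283,044
KRW 36,283,044 ÷ 897.52 = SGD 40,425.89
SGD 40,425.89 × 5.7803 = HKD 233,673.77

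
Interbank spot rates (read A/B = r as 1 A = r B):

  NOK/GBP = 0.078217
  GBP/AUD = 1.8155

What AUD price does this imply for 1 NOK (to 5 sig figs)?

NOK/AUD = 0.14200

1 NOK × 0.078217 = 0.078217 GBP
0.078217 GBP × 1.8155 = 0.142003 AUD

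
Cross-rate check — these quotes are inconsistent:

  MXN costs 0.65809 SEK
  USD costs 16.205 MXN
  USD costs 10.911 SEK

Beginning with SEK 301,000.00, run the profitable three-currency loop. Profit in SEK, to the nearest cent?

Profitable loop is SEK → MXN → USD → SEK:
SEK 301,000.00 ÷ 0.65809 = MXN 457,384.25
MXN 457,384.25 ÷ 16.205 = USD 28,224.88
USD 28,224.88 × 10.911 = SEK 307,961.71
Profit = SEK 307,961.71 − SEK 301,000.00

Profit: SEK 6,961.71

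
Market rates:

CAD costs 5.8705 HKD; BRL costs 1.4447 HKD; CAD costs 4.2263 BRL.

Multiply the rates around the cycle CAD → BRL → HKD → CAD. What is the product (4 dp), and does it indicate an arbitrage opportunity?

1.0401 (arbitrage exists)

Around CAD → BRL → HKD → CAD: 1 × 4.2263 × 1.4447 ÷ 5.8705 = 1.040071
Product > 1; profitable direction is CAD → BRL → HKD → CAD.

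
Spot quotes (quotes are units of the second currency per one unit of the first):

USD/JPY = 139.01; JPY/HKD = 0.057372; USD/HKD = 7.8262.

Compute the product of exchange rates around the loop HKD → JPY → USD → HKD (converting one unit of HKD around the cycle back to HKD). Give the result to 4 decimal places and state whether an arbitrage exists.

0.9813 (arbitrage exists)

Around HKD → JPY → USD → HKD: 1 ÷ 0.057372 ÷ 139.01 × 7.8262 = 0.981307
Product < 1; profitable direction is HKD → USD → JPY → HKD.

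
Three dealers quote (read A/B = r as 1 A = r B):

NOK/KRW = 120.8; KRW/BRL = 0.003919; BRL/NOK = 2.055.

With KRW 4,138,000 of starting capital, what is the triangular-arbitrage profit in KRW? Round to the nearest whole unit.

Profit: KRW 115,402

Profitable loop is KRW → NOK → BRL → KRW:
KRW 4,138,000 ÷ 120.8 = NOK 34,254.97
NOK 34,254.97 ÷ 2.055 = BRL 16,669.08
BRL 16,669.08 ÷ 0.003919 = KRW 4,253,402
Profit = KRW 4,253,402 − KRW 4,138,000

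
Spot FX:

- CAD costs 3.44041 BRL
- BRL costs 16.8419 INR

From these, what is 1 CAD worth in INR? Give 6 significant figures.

1 CAD × 3.44041 = 3.44041 BRL
3.44041 BRL × 16.8419 = 57.943 INR

CAD/INR = 57.9430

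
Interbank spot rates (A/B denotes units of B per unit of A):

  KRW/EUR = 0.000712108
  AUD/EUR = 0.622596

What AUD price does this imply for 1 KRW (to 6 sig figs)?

1 KRW × 0.000712108 = 0.000712108 EUR
0.000712108 EUR ÷ 0.622596 = 0.00114377 AUD

KRW/AUD = 0.00114377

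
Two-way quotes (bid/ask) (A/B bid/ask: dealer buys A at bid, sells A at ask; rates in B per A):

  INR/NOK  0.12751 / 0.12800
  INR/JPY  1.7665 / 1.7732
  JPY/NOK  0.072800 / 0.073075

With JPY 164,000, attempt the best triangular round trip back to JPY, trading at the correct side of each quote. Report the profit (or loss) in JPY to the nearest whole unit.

Net profit: JPY 770

Best loop JPY → NOK → INR → JPY:
JPY 164,000 × 0.072800 (sell JPY at bid) = NOK 11,939.20
NOK 11,939.20 ÷ 0.12800 (buy INR at ask) = INR 93,275.00
INR 93,275.00 × 1.7665 (sell INR at bid) = JPY 164,770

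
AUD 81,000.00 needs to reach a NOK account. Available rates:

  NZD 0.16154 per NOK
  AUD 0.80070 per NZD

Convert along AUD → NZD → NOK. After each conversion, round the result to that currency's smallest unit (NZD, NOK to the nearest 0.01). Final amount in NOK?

NOK 626,231.77

AUD 81,000.00 ÷ 0.80070 = NZD 101,161.48
NZD 101,161.48 ÷ 0.16154 = NOK 626,231.77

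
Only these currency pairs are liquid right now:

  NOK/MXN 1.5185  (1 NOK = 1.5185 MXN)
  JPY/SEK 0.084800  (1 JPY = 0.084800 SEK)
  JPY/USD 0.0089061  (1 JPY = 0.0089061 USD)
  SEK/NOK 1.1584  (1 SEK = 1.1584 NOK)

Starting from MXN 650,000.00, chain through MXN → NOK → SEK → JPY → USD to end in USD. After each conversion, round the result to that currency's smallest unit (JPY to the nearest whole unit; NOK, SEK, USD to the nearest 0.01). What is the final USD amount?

USD 38,808.94

MXN 650,000.00 ÷ 1.5185 = NOK 428,054.00
NOK 428,054.00 ÷ 1.1584 = SEK 369,521.75
SEK 369,521.75 ÷ 0.084800 = JPY 4,357,568
JPY 4,357,568 × 0.0089061 = USD 38,808.94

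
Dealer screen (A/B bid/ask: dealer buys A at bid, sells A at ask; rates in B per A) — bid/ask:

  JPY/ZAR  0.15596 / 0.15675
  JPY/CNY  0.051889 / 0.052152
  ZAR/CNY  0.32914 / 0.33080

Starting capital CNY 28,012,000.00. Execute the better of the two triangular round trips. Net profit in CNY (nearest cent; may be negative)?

Best loop CNY → ZAR → JPY → CNY:
CNY 28,012,000.00 ÷ 0.33080 (buy ZAR at ask) = ZAR 84,679,564.69
ZAR 84,679,564.69 ÷ 0.15675 (buy JPY at ask) = JPY 540,220,508
JPY 540,220,508 × 0.051889 (sell JPY at bid) = CNY 28,031,501.96

Net profit: CNY 19,501.96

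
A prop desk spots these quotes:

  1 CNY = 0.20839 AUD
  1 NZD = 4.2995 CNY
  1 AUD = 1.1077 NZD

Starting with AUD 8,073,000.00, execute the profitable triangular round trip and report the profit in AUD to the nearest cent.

Profit: AUD 61,258.48

Profitable loop is AUD → CNY → NZD → AUD:
AUD 8,073,000.00 ÷ 0.20839 = CNY 38,739,862.76
CNY 38,739,862.76 ÷ 4.2995 = NZD 9,010,318.12
NZD 9,010,318.12 ÷ 1.1077 = AUD 8,134,258.48
Profit = AUD 8,134,258.48 − AUD 8,073,000.00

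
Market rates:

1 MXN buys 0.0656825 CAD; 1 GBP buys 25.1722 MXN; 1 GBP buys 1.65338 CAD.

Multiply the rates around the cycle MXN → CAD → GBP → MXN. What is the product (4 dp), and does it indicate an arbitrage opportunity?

1.0000 (no arbitrage)

Around MXN → CAD → GBP → MXN: 1 × 0.0656825 ÷ 1.65338 × 25.1722 = 0.999996
Product ≈ 1 (deviation 0.000%, within rounding noise).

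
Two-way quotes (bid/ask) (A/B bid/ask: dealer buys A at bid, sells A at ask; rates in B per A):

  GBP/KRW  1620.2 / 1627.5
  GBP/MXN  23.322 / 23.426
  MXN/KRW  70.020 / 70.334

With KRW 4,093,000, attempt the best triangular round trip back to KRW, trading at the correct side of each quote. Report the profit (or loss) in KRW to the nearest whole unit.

Net profit: KRW 13,848

Best loop KRW → GBP → MXN → KRW:
KRW 4,093,000 ÷ 1627.5 (buy GBP at ask) = GBP 2,514.90
GBP 2,514.90 × 23.322 (sell GBP at bid) = MXN 58,652.50
MXN 58,652.50 × 70.020 (sell MXN at bid) = KRW 4,106,848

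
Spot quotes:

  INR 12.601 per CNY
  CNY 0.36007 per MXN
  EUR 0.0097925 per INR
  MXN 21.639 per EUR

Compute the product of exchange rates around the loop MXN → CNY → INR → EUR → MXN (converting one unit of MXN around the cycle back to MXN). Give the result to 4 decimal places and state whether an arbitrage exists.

Around MXN → CNY → INR → EUR → MXN: 1 × 0.36007 × 12.601 × 0.0097925 × 21.639 = 0.961441
Product < 1; profitable direction is MXN → EUR → INR → CNY → MXN.

0.9614 (arbitrage exists)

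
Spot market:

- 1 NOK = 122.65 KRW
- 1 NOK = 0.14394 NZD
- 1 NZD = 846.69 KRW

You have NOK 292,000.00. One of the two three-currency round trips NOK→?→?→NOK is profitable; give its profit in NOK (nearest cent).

Profitable loop is NOK → KRW → NZD → NOK:
NOK 292,000.00 × 122.65 = KRW 35,813,800
KRW 35,813,800 ÷ 846.69 = NZD 42,298.60
NZD 42,298.60 ÷ 0.14394 = NOK 293,862.71
Profit = NOK 293,862.71 − NOK 292,000.00

Profit: NOK 1,862.71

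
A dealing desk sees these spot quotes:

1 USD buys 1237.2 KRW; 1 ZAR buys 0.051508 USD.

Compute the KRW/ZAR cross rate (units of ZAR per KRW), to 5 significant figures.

KRW/ZAR = 0.015692

1 KRW ÷ 1237.2 = 0.000808277 USD
0.000808277 USD ÷ 0.051508 = 0.0156923 ZAR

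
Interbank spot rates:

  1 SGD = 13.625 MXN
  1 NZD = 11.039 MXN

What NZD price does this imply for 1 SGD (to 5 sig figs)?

SGD/NZD = 1.2343

1 SGD × 13.625 = 13.625 MXN
13.625 MXN ÷ 11.039 = 1.23426 NZD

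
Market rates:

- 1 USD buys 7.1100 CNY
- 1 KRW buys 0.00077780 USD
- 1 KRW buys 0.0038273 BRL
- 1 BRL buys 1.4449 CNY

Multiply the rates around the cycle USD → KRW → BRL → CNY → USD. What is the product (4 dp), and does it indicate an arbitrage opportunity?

Around USD → KRW → BRL → CNY → USD: 1 ÷ 0.00077780 × 0.0038273 × 1.4449 ÷ 7.1100 = 0.999983
Product ≈ 1 (deviation 0.002%, within rounding noise).

1.0000 (no arbitrage)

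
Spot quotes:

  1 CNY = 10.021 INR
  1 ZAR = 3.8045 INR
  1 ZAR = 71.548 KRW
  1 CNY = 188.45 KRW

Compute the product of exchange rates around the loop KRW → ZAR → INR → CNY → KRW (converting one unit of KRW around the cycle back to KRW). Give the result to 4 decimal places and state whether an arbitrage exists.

Around KRW → ZAR → INR → CNY → KRW: 1 ÷ 71.548 × 3.8045 ÷ 10.021 × 188.45 = 0.999966
Product ≈ 1 (deviation 0.003%, within rounding noise).

1.0000 (no arbitrage)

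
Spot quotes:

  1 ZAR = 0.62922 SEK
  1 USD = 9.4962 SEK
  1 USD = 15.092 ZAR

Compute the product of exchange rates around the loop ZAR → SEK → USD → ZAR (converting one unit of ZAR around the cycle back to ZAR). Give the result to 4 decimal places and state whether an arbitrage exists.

1.0000 (no arbitrage)

Around ZAR → SEK → USD → ZAR: 1 × 0.62922 ÷ 9.4962 × 15.092 = 0.999999
Product ≈ 1 (deviation 0.000%, within rounding noise).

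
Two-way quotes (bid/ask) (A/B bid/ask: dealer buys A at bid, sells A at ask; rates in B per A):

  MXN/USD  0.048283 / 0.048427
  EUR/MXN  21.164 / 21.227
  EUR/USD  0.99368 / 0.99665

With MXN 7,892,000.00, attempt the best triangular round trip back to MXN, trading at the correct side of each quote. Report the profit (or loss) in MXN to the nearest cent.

Best loop MXN → USD → EUR → MXN:
MXN 7,892,000.00 × 0.048283 (sell MXN at bid) = USD 381,049.44
USD 381,049.44 ÷ 0.99665 (buy EUR at ask) = EUR 382,330.24
EUR 382,330.24 × 21.164 (sell EUR at bid) = MXN 8,091,637.25

Net profit: MXN 199,637.25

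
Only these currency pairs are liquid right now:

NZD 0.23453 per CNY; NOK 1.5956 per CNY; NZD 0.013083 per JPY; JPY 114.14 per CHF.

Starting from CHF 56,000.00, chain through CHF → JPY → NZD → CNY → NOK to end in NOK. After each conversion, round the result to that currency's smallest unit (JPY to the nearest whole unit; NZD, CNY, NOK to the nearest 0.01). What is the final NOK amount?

NOK 568,930.01

CHF 56,000.00 × 114.14 = JPY 6,391,840
JPY 6,391,840 × 0.013083 = NZD 83,624.44
NZD 83,624.44 ÷ 0.23453 = CNY 356,561.80
CNY 356,561.80 × 1.5956 = NOK 568,930.01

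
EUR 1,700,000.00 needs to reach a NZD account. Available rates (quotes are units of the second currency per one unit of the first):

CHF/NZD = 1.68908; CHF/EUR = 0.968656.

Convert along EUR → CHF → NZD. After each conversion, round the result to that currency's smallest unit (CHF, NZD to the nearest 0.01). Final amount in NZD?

NZD 2,964,350.60

EUR 1,700,000.00 ÷ 0.968656 = CHF 1,755,009.00
CHF 1,755,009.00 × 1.68908 = NZD 2,964,350.60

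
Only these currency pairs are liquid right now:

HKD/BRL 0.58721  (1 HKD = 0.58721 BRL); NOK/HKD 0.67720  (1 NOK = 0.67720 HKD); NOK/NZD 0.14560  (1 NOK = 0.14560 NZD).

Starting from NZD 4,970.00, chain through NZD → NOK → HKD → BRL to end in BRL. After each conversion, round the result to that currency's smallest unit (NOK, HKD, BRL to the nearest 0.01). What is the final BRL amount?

BRL 13,573.92

NZD 4,970.00 ÷ 0.14560 = NOK 34,134.62
NOK 34,134.62 × 0.67720 = HKD 23,115.96
HKD 23,115.96 × 0.58721 = BRL 13,573.92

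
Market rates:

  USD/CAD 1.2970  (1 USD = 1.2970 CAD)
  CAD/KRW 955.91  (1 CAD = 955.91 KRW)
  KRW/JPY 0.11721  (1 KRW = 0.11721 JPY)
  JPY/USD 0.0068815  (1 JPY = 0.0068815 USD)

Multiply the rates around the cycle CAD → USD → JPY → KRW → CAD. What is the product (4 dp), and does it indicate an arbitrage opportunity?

1.0000 (no arbitrage)

Around CAD → USD → JPY → KRW → CAD: 1 ÷ 1.2970 ÷ 0.0068815 ÷ 0.11721 ÷ 955.91 = 0.999989
Product ≈ 1 (deviation 0.001%, within rounding noise).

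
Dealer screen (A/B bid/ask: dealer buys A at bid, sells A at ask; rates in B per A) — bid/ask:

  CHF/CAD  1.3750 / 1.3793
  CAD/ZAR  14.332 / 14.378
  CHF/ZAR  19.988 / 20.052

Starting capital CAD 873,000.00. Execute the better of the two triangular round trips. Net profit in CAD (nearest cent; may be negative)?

Best loop CAD → CHF → ZAR → CAD:
CAD 873,000.00 ÷ 1.3793 (buy CHF at ask) = CHF 632,929.75
CHF 632,929.75 × 19.988 (sell CHF at bid) = ZAR 12,650,999.78
ZAR 12,650,999.78 ÷ 14.378 (buy CAD at ask) = CAD 879,885.92

Net profit: CAD 6,885.92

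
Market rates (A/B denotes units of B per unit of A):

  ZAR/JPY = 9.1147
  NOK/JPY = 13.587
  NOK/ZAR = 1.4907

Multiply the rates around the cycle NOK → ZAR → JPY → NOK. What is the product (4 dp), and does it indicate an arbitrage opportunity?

1.0000 (no arbitrage)

Around NOK → ZAR → JPY → NOK: 1 × 1.4907 × 9.1147 ÷ 13.587 = 1.000021
Product ≈ 1 (deviation 0.002%, within rounding noise).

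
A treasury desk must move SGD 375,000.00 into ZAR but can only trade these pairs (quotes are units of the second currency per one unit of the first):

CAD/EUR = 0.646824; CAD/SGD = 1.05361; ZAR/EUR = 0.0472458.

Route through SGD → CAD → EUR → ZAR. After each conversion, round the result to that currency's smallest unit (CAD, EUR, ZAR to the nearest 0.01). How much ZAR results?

ZAR 4,872,751.86

SGD 375,000.00 ÷ 1.05361 = CAD 355,919.17
CAD 355,919.17 × 0.646824 = EUR 230,217.06
EUR 230,217.06 ÷ 0.0472458 = ZAR 4,872,751.86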